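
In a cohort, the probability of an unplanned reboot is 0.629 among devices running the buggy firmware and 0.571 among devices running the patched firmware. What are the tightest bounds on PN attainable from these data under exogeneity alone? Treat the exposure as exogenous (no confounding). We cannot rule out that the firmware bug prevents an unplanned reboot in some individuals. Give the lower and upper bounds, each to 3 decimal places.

0.092 ≤ PN ≤ 0.682

Let p₁ = 0.629, p₀ = 0.571.
Under exogeneity alone the bounds on PN are max{0,(p₁−p₀)/p₁} ≤ PN ≤ min{1,(1−p₀)/p₁}.
  lower = (p₁ − p₀)/p₁ = 0.058 / 0.629 ≈ 0.0922
  upper = min{1, (1 − p₀)/p₁} = 0.429 / 0.629 ≈ 0.6820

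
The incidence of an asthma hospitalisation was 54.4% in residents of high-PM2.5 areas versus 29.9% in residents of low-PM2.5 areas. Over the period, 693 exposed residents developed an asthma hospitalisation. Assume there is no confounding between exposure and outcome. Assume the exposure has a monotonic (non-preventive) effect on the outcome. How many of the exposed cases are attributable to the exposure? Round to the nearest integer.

about 312 cases

p₁ = 0.544, p₀ = 0.299.
PN = (p₁ − p₀)/p₁ = (0.544 − 0.299) / 0.544 ≈ 0.45037.
Attributable cases ≈ PN × (exposed cases) = 0.45037 × 693 ≈ 312.10.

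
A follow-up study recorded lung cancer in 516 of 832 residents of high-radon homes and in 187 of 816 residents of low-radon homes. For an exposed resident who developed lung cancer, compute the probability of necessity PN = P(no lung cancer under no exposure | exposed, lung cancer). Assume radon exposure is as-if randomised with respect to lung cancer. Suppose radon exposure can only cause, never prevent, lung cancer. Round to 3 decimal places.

PN ≈ 0.630

p₁ = P(outcome | exposed) = 516/832 = 0.62019
p₀ = P(outcome | unexposed) = 187/816 = 0.22917
Under exogeneity and monotonicity, PN = (p₁ − p₀) / p₁.
PN = (0.62019 − 0.22917) / 0.62019 = 0.39103 / 0.62019 ≈ 0.6305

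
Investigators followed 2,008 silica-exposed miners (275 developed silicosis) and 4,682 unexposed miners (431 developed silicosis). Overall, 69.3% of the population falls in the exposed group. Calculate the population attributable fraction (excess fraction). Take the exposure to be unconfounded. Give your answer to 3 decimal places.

p₁ = P(outcome | exposed) = 275/2008 = 0.13695
p₀ = P(outcome | unexposed) = 431/4682 = 0.092055
Overall risk P(Y=1) = π·p₁ + (1−π)·p₀ = 0.693×0.13695 + 0.307×0.092055 = 0.12317.
Under exogeneity, PAF = [P(Y=1) − p₀] / P(Y=1).
PAF = (0.12317 − 0.092055) / 0.12317 ≈ 0.2526

PAF ≈ 0.253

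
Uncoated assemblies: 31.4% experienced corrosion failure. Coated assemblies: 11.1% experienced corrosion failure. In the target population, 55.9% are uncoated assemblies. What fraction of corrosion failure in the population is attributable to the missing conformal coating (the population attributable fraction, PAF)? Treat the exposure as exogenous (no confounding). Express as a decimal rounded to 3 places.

p₁ = 0.314, p₀ = 0.111.
Overall risk P(Y=1) = π·p₁ + (1−π)·p₀ = 0.559×0.314 + 0.441×0.111 = 0.22448.
Under exogeneity, PAF = [P(Y=1) − p₀] / P(Y=1).
PAF = (0.22448 − 0.111) / 0.22448 ≈ 0.5055

PAF ≈ 0.506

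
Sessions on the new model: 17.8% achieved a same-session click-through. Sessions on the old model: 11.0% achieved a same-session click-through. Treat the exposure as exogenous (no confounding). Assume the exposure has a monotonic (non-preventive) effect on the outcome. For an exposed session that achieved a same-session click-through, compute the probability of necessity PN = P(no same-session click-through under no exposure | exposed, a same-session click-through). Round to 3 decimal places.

PN ≈ 0.382

p₁ = 0.178, p₀ = 0.11.
Under exogeneity and monotonicity, PN = (p₁ − p₀) / p₁.
PN = (0.178 − 0.11) / 0.178 = 0.068 / 0.178 ≈ 0.3820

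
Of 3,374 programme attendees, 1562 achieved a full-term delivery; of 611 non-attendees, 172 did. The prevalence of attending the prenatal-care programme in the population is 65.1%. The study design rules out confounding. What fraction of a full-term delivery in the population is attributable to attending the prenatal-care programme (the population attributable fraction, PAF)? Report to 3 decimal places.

p₁ = P(outcome | exposed) = 1562/3374 = 0.46295
p₀ = P(outcome | unexposed) = 172/611 = 0.28151
Overall risk P(Y=1) = π·p₁ + (1−π)·p₀ = 0.651×0.46295 + 0.349×0.28151 = 0.39963.
Under exogeneity, PAF = [P(Y=1) − p₀] / P(Y=1).
PAF = (0.39963 − 0.28151) / 0.39963 ≈ 0.2956

PAF ≈ 0.296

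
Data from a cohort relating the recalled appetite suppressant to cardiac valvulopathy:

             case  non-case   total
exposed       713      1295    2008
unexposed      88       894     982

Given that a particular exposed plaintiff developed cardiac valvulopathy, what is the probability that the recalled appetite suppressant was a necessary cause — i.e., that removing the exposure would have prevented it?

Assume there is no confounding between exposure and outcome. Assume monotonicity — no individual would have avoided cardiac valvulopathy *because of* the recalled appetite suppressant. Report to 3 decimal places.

PN ≈ 0.748

p₁ = P(outcome | exposed) = 713/2008 = 0.35508
p₀ = P(outcome | unexposed) = 88/982 = 0.089613
Under exogeneity and monotonicity, PN = (p₁ − p₀) / p₁.
PN = (0.35508 − 0.089613) / 0.35508 = 0.26547 / 0.35508 ≈ 0.7476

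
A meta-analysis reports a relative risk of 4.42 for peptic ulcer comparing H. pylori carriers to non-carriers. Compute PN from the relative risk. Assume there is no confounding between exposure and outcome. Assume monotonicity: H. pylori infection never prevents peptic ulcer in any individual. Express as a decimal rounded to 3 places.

PN ≈ 0.774

Under exogeneity and monotonicity, PN = (RR − 1) / RR = 1 − 1/RR.
PN = (4.42 − 1) / 4.42 = 3.42 / 4.42 ≈ 0.7738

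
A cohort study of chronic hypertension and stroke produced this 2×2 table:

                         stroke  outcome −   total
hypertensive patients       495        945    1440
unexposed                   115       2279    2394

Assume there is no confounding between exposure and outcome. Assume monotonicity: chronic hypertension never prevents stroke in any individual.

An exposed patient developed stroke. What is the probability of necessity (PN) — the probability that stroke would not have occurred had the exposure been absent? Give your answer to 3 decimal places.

PN ≈ 0.860

p₁ = P(outcome | exposed) = 495/1440 = 0.34375
p₀ = P(outcome | unexposed) = 115/2394 = 0.048037
Under exogeneity and monotonicity, PN = (p₁ − p₀)/p₁.
PN = (0.34375 − 0.048037) / 0.34375 ≈ 0.8603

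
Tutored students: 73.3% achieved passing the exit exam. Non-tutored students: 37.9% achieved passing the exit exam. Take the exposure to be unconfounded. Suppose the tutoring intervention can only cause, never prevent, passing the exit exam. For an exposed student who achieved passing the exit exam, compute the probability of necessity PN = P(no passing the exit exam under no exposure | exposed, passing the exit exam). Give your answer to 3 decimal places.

p₁ = 0.733, p₀ = 0.379.
Under exogeneity and monotonicity, PN = (p₁ − p₀) / p₁.
PN = (0.733 − 0.379) / 0.733 = 0.354 / 0.733 ≈ 0.4829

PN ≈ 0.483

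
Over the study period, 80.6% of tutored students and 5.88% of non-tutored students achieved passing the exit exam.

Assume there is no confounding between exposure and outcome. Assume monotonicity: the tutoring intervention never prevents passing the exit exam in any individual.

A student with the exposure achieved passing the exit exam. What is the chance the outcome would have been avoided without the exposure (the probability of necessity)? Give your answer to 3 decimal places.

PN ≈ 0.927

p₁ = 0.806, p₀ = 0.0588.
Under exogeneity and monotonicity, PN = (p₁ − p₀) / p₁.
PN = (0.806 − 0.0588) / 0.806 = 0.7472 / 0.806 ≈ 0.9270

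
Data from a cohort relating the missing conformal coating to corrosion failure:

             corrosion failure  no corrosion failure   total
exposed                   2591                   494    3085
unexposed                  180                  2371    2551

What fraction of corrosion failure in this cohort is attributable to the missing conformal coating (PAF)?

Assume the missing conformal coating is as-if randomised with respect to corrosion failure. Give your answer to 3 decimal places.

p₁ = P(outcome | exposed) = 2591/3085 = 0.83987
p₀ = P(outcome | unexposed) = 180/2551 = 0.070561
Exposure prevalence π = 3085/5636 = 0.54737; overall risk P(Y=1) = 0.49166.
Under exogeneity, PAF = [P(Y=1) − p₀]/P(Y=1).
PAF = (0.49166 − 0.070561) / 0.49166 ≈ 0.8565

PAF ≈ 0.856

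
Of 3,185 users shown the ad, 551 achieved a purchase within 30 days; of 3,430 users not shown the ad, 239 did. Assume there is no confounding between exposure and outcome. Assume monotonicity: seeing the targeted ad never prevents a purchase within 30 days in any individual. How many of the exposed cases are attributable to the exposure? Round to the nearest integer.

about 329 cases

p₁ = P(outcome | exposed) = 551/3185 = 0.173
p₀ = P(outcome | unexposed) = 239/3430 = 0.069679
PN = (p₁ − p₀)/p₁ = (0.173 − 0.069679) / 0.173 ≈ 0.59723.
Attributable cases ≈ PN × (exposed cases) = 0.59723 × 551 ≈ 329.07.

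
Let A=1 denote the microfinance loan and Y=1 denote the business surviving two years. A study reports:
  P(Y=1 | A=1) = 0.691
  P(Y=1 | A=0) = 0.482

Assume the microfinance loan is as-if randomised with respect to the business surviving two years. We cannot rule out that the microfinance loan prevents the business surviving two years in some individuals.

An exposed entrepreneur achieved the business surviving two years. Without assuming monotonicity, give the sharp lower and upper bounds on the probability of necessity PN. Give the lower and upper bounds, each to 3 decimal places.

0.302 ≤ PN ≤ 0.750

Let p₁ = 0.691, p₀ = 0.482.
Under exogeneity alone the bounds on PN are max{0,(p₁−p₀)/p₁} ≤ PN ≤ min{1,(1−p₀)/p₁}.
  lower = (p₁ − p₀)/p₁ = 0.209 / 0.691 ≈ 0.3025
  upper = min{1, (1 − p₀)/p₁} = 0.518 / 0.691 ≈ 0.7496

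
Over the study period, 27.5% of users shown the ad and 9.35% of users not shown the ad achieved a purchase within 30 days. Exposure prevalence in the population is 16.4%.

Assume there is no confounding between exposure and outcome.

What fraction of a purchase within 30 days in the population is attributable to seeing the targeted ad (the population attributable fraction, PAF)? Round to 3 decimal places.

p₁ = 0.275, p₀ = 0.0935.
Overall risk P(Y=1) = π·p₁ + (1−π)·p₀ = 0.164×0.275 + 0.836×0.0935 = 0.12327.
Under exogeneity, PAF = [P(Y=1) − p₀] / P(Y=1).
PAF = (0.12327 − 0.0935) / 0.12327 ≈ 0.2415

PAF ≈ 0.241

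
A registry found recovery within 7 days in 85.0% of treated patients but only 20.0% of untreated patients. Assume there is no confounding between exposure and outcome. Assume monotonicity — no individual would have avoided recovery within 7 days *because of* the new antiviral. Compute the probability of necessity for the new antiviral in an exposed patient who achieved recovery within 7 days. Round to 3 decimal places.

PN ≈ 0.765

p₁ = 0.85, p₀ = 0.2.
Under exogeneity and monotonicity, PN = (p₁ − p₀) / p₁.
PN = (0.85 − 0.2) / 0.85 = 0.65 / 0.85 ≈ 0.7647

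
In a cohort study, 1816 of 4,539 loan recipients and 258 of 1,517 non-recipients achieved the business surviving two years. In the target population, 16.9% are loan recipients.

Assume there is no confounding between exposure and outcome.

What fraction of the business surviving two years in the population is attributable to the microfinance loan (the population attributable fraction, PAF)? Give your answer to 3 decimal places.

PAF ≈ 0.186

p₁ = P(outcome | exposed) = 1816/4539 = 0.40009
p₀ = P(outcome | unexposed) = 258/1517 = 0.17007
Overall risk P(Y=1) = π·p₁ + (1−π)·p₀ = 0.169×0.40009 + 0.831×0.17007 = 0.20895.
Under exogeneity, PAF = [P(Y=1) − p₀] / P(Y=1).
PAF = (0.20895 − 0.17007) / 0.20895 ≈ 0.1860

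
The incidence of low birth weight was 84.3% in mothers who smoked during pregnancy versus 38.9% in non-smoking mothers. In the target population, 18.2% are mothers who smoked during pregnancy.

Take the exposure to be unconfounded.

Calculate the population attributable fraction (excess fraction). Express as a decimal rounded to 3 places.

p₁ = 0.843, p₀ = 0.389.
Overall risk P(Y=1) = π·p₁ + (1−π)·p₀ = 0.182×0.843 + 0.818×0.389 = 0.47163.
Under exogeneity, PAF = [P(Y=1) − p₀] / P(Y=1).
PAF = (0.47163 − 0.389) / 0.47163 ≈ 0.1752

PAF ≈ 0.175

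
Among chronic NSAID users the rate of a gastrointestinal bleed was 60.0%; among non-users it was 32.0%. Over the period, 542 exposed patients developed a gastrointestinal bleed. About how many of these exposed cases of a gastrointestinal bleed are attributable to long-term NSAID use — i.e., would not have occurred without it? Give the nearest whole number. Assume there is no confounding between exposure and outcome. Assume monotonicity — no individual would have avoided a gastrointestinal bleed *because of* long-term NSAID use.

about 253 cases

p₁ = 0.6, p₀ = 0.32.
PN = (p₁ − p₀)/p₁ = (0.6 − 0.32) / 0.6 ≈ 0.46667.
Attributable cases ≈ PN × (exposed cases) = 0.46667 × 542 ≈ 252.93.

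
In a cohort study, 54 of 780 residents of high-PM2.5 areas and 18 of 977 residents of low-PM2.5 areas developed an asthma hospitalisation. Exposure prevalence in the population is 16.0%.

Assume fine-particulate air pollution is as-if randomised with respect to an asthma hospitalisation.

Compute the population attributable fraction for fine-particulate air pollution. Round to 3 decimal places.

p₁ = P(outcome | exposed) = 54/780 = 0.069231
p₀ = P(outcome | unexposed) = 18/977 = 0.018424
Overall risk P(Y=1) = π·p₁ + (1−π)·p₀ = 0.16×0.069231 + 0.84×0.018424 = 0.026553.
Under exogeneity, PAF = [P(Y=1) − p₀] / P(Y=1).
PAF = (0.026553 − 0.018424) / 0.026553 ≈ 0.3061

PAF ≈ 0.306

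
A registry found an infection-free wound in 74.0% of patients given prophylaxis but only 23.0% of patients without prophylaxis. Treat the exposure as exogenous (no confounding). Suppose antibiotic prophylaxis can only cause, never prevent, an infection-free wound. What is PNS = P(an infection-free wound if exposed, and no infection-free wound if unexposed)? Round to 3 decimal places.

PNS ≈ 0.510

p₁ = 0.74, p₀ = 0.23.
Under exogeneity and monotonicity, PNS = p₁ − p₀.
PNS = 0.74 − 0.23 = 0.51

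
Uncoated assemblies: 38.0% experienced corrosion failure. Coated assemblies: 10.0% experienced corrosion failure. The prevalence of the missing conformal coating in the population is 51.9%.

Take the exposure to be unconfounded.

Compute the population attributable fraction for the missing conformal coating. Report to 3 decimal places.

p₁ = 0.38, p₀ = 0.1.
Overall risk P(Y=1) = π·p₁ + (1−π)·p₀ = 0.519×0.38 + 0.481×0.1 = 0.24532.
Under exogeneity, PAF = [P(Y=1) − p₀] / P(Y=1).
PAF = (0.24532 − 0.1) / 0.24532 ≈ 0.5924

PAF ≈ 0.592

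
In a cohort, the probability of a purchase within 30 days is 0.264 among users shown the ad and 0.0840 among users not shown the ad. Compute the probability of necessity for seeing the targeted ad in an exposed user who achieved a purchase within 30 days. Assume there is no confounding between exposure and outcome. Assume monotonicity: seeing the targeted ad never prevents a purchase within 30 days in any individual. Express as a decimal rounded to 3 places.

PN ≈ 0.682

Let p₁ = 0.264, p₀ = 0.084.
Under exogeneity and monotonicity, PN = (p₁ − p₀) / p₁.
PN = (0.264 − 0.084) / 0.264 = 0.18 / 0.264 ≈ 0.6818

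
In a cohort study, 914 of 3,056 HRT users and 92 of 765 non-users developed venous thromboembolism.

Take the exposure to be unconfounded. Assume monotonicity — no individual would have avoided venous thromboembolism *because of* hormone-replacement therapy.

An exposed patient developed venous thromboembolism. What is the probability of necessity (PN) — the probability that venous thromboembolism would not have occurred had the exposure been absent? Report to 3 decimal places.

PN ≈ 0.598

p₁ = P(outcome | exposed) = 914/3056 = 0.29908
p₀ = P(outcome | unexposed) = 92/765 = 0.12026
Under exogeneity and monotonicity, PN = (p₁ − p₀) / p₁.
PN = (0.29908 − 0.12026) / 0.29908 = 0.17882 / 0.29908 ≈ 0.5979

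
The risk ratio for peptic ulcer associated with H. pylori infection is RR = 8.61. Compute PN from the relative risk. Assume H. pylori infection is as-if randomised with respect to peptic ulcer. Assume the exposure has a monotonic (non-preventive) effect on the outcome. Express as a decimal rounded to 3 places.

PN ≈ 0.884

Under exogeneity and monotonicity, PN = (RR − 1) / RR = 1 − 1/RR.
PN = (8.61 − 1) / 8.61 = 7.61 / 8.61 ≈ 0.8839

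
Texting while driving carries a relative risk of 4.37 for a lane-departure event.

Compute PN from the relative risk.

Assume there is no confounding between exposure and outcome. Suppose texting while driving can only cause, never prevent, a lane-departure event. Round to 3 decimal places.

Under exogeneity and monotonicity, PN = (RR − 1) / RR = 1 − 1/RR.
PN = (4.37 − 1) / 4.37 = 3.37 / 4.37 ≈ 0.7712

PN ≈ 0.771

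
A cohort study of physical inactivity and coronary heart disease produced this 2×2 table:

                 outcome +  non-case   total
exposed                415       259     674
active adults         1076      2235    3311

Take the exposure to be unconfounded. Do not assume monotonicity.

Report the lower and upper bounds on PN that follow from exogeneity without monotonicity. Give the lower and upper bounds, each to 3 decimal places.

p₁ = P(outcome | exposed) = 415/674 = 0.61573
p₀ = P(outcome | unexposed) = 1076/3311 = 0.32498
Under exogeneity alone the bounds on PN are max{0,(p₁−p₀)/p₁} ≤ PN ≤ min{1,(1−p₀)/p₁}.
  lower = (p₁ − p₀)/p₁ = 0.29075 / 0.61573 ≈ 0.4722
  upper = min{1, (1 − p₀)/p₁} = 0.67502 / 0.61573 ≈ 1.0963 → capped at 1

0.472 ≤ PN ≤ 1.000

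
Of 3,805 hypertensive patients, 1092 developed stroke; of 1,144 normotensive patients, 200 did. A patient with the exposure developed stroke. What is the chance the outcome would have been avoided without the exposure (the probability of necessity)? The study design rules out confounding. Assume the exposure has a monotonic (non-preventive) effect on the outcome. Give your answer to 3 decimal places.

p₁ = P(outcome | exposed) = 1092/3805 = 0.28699
p₀ = P(outcome | unexposed) = 200/1144 = 0.17483
Under exogeneity and monotonicity, PN = (p₁ − p₀) / p₁.
PN = (0.28699 − 0.17483) / 0.28699 = 0.11217 / 0.28699 ≈ 0.3908

PN ≈ 0.391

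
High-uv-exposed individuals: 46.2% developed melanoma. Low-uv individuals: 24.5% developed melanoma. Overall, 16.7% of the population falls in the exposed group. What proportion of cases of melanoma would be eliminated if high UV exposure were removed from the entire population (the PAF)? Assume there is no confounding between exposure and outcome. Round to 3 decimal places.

p₁ = 0.462, p₀ = 0.245.
Overall risk P(Y=1) = π·p₁ + (1−π)·p₀ = 0.167×0.462 + 0.833×0.245 = 0.28124.
Under exogeneity, PAF = [P(Y=1) − p₀] / P(Y=1).
PAF = (0.28124 − 0.245) / 0.28124 ≈ 0.1289

PAF ≈ 0.129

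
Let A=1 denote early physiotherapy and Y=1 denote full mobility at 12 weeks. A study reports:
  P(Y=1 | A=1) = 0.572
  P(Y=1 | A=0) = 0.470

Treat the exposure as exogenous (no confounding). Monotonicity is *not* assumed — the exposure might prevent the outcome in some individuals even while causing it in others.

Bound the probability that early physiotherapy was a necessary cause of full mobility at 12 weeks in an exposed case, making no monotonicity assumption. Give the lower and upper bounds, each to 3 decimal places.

Let p₁ = 0.572, p₀ = 0.47.
Under exogeneity alone the bounds on PN are max{0,(p₁−p₀)/p₁} ≤ PN ≤ min{1,(1−p₀)/p₁}.
  lower = (p₁ − p₀)/p₁ = 0.102 / 0.572 ≈ 0.1783
  upper = min{1, (1 − p₀)/p₁} = 0.53 / 0.572 ≈ 0.9266

0.178 ≤ PN ≤ 0.927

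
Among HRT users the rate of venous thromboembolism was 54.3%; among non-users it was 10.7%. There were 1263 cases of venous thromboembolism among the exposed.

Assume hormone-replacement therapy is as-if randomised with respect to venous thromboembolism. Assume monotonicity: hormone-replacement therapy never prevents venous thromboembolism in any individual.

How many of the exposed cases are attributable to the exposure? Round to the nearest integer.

about 1014 cases

p₁ = 0.543, p₀ = 0.107.
PN = (p₁ − p₀)/p₁ = (0.543 − 0.107) / 0.543 ≈ 0.80295.
Attributable cases ≈ PN × (exposed cases) = 0.80295 × 1263 ≈ 1014.12.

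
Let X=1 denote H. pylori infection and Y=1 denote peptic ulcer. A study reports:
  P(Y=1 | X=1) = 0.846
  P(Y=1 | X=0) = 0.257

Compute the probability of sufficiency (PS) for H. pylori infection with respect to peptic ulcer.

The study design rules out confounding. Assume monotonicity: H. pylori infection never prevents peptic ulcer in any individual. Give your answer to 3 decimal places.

PS ≈ 0.793

Let p₁ = 0.846, p₀ = 0.257.
Under exogeneity and monotonicity, PS = (p₁ − p₀) / (1 − p₀).
PS = (0.846 − 0.257) / (1 − 0.257) = 0.589 / 0.743 ≈ 0.7927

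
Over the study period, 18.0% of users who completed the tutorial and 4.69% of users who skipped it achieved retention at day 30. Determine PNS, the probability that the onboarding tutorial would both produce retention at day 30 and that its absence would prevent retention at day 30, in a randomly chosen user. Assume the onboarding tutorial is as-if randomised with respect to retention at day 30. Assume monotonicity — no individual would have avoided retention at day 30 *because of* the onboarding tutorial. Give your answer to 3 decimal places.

p₁ = 0.18, p₀ = 0.0469.
Under exogeneity and monotonicity, PNS = p₁ − p₀.
PNS = 0.18 − 0.0469 = 0.1331

PNS ≈ 0.133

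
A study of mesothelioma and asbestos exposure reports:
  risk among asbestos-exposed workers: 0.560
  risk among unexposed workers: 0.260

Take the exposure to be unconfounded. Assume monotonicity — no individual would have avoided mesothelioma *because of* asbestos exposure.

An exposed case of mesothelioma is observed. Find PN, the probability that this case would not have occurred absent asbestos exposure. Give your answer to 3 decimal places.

PN ≈ 0.536

Let p₁ = 0.56, p₀ = 0.26.
Under exogeneity and monotonicity, PN = (p₁ − p₀) / p₁.
PN = (0.56 − 0.26) / 0.56 = 0.3 / 0.56 ≈ 0.5357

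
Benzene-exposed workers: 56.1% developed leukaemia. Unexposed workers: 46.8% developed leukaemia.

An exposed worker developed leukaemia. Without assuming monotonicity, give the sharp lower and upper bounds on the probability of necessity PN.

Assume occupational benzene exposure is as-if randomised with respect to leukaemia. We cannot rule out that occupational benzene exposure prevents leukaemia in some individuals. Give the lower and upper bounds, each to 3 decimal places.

0.166 ≤ PN ≤ 0.948

p₁ = 0.561, p₀ = 0.468.
Under exogeneity alone the bounds on PN are max{0,(p₁−p₀)/p₁} ≤ PN ≤ min{1,(1−p₀)/p₁}.
  lower = (p₁ − p₀)/p₁ = 0.093 / 0.561 ≈ 0.1658
  upper = min{1, (1 − p₀)/p₁} = 0.532 / 0.561 ≈ 0.9483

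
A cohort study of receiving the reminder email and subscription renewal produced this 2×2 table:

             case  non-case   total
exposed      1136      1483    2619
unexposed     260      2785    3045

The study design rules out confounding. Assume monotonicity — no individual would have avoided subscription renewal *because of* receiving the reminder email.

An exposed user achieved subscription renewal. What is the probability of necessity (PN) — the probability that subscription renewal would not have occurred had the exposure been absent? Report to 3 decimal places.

p₁ = P(outcome | exposed) = 1136/2619 = 0.43375
p₀ = P(outcome | unexposed) = 260/3045 = 0.085386
Under exogeneity and monotonicity, PN = (p₁ − p₀)/p₁.
PN = (0.43375 − 0.085386) / 0.43375 ≈ 0.8031

PN ≈ 0.803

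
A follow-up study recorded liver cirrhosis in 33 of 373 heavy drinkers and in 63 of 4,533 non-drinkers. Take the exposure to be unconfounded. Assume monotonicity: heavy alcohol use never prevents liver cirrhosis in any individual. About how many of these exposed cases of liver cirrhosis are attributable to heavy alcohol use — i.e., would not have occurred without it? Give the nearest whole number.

about 28 cases

p₁ = P(outcome | exposed) = 33/373 = 0.088472
p₀ = P(outcome | unexposed) = 63/4533 = 0.013898
PN = (p₁ − p₀)/p₁ = (0.088472 − 0.013898) / 0.088472 ≈ 0.84291.
Attributable cases ≈ PN × (exposed cases) = 0.84291 × 33 ≈ 27.82.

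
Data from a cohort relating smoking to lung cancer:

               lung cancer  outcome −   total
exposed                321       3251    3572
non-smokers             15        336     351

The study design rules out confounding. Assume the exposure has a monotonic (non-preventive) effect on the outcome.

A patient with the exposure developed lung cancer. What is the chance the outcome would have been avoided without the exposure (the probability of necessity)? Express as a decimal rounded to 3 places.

p₁ = P(outcome | exposed) = 321/3572 = 0.089866
p₀ = P(outcome | unexposed) = 15/351 = 0.042735
Under exogeneity and monotonicity, PN = (p₁ − p₀)/p₁.
PN = (0.089866 − 0.042735) / 0.089866 ≈ 0.5245

PN ≈ 0.524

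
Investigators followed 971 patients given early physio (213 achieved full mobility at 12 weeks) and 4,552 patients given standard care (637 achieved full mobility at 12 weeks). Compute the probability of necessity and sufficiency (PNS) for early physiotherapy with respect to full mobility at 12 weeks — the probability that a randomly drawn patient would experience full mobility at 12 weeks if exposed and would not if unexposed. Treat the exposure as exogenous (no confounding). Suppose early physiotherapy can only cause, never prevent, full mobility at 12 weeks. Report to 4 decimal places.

PNS ≈ 0.0794

p₁ = P(outcome | exposed) = 213/971 = 0.21936
p₀ = P(outcome | unexposed) = 637/4552 = 0.13994
Under exogeneity and monotonicity, PNS = p₁ − p₀.
PNS = 0.21936 − 0.13994 = 0.079423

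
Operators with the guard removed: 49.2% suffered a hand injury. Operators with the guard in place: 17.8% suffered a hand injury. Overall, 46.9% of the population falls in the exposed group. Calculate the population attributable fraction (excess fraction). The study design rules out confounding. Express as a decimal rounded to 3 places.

PAF ≈ 0.453

p₁ = 0.492, p₀ = 0.178.
Overall risk P(Y=1) = π·p₁ + (1−π)·p₀ = 0.469×0.492 + 0.531×0.178 = 0.32527.
Under exogeneity, PAF = [P(Y=1) − p₀] / P(Y=1).
PAF = (0.32527 − 0.178) / 0.32527 ≈ 0.4528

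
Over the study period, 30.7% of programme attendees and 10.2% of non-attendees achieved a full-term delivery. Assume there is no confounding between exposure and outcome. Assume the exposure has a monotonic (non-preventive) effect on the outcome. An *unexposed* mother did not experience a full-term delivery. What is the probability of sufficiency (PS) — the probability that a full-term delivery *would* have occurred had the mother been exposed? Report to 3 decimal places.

PS ≈ 0.228

p₁ = 0.307, p₀ = 0.102.
Under exogeneity and monotonicity, PS = (p₁ − p₀) / (1 − p₀).
PS = (0.307 − 0.102) / (1 − 0.102) = 0.205 / 0.898 ≈ 0.2283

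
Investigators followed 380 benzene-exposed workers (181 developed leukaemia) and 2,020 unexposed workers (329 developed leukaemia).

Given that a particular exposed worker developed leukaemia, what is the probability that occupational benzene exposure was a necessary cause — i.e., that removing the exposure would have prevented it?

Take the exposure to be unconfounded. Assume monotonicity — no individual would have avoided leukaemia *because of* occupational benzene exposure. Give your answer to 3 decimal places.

PN ≈ 0.658

p₁ = P(outcome | exposed) = 181/380 = 0.47632
p₀ = P(outcome | unexposed) = 329/2020 = 0.16287
Under exogeneity and monotonicity, PN = (p₁ − p₀) / p₁.
PN = (0.47632 − 0.16287) / 0.47632 = 0.31344 / 0.47632 ≈ 0.6581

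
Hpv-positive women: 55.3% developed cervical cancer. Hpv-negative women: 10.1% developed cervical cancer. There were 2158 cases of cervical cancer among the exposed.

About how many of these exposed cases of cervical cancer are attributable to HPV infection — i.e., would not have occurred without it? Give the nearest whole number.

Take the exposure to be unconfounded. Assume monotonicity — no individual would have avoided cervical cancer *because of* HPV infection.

p₁ = 0.553, p₀ = 0.101.
PN = (p₁ − p₀)/p₁ = (0.553 − 0.101) / 0.553 ≈ 0.81736.
Attributable cases ≈ PN × (exposed cases) = 0.81736 × 2158 ≈ 1763.86.

about 1764 cases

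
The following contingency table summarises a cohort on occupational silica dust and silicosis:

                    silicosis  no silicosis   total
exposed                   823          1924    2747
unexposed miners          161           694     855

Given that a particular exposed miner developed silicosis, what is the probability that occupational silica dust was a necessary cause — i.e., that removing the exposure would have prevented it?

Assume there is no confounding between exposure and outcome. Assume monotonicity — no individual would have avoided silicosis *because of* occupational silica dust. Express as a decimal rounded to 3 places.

PN ≈ 0.371

p₁ = P(outcome | exposed) = 823/2747 = 0.2996
p₀ = P(outcome | unexposed) = 161/855 = 0.1883
Under exogeneity and monotonicity, PN = (p₁ − p₀) / p₁.
PN = (0.2996 − 0.1883) / 0.2996 = 0.1113 / 0.2996 ≈ 0.3715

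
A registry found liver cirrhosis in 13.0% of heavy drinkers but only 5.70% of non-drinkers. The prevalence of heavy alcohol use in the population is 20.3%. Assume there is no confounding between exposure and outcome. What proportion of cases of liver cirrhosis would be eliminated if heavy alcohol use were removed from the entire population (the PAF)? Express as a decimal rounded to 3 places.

PAF ≈ 0.206

p₁ = 0.13, p₀ = 0.057.
Overall risk P(Y=1) = π·p₁ + (1−π)·p₀ = 0.203×0.13 + 0.797×0.057 = 0.071819.
Under exogeneity, PAF = [P(Y=1) − p₀] / P(Y=1).
PAF = (0.071819 − 0.057) / 0.071819 ≈ 0.2063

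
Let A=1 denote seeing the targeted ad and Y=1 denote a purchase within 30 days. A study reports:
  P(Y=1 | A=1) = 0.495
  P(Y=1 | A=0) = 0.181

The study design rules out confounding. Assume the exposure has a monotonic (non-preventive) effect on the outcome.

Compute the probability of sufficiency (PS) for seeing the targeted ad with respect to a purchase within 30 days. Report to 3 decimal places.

PS ≈ 0.383

Let p₁ = 0.495, p₀ = 0.181.
Under exogeneity and monotonicity, PS = (p₁ − p₀) / (1 − p₀).
PS = (0.495 − 0.181) / (1 − 0.181) = 0.314 / 0.819 ≈ 0.3834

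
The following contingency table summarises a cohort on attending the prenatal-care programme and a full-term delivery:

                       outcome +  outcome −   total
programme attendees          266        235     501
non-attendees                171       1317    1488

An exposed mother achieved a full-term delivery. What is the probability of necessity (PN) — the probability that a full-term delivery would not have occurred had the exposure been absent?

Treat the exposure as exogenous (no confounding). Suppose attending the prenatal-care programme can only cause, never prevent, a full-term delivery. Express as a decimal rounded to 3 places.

PN ≈ 0.784

p₁ = P(outcome | exposed) = 266/501 = 0.53094
p₀ = P(outcome | unexposed) = 171/1488 = 0.11492
Under exogeneity and monotonicity, PN = (p₁ − p₀) / p₁.
PN = (0.53094 − 0.11492) / 0.53094 = 0.41602 / 0.53094 ≈ 0.7836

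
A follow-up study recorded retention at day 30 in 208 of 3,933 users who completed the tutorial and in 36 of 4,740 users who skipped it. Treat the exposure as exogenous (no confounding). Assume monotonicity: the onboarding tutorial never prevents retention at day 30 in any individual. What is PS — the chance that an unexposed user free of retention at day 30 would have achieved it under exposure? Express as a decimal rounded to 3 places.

PS ≈ 0.046

p₁ = P(outcome | exposed) = 208/3933 = 0.052886
p₀ = P(outcome | unexposed) = 36/4740 = 0.0075949
Under exogeneity and monotonicity, PS = (p₁ − p₀) / (1 − p₀).
PS = (0.052886 − 0.0075949) / (1 − 0.0075949) = 0.045291 / 0.99241 ≈ 0.0456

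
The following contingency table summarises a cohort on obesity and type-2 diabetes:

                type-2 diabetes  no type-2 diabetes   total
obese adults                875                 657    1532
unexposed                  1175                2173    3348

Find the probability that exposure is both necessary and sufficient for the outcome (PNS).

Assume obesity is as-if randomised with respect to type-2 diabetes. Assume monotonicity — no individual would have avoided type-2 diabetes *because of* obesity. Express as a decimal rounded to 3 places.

p₁ = P(outcome | exposed) = 875/1532 = 0.57115
p₀ = P(outcome | unexposed) = 1175/3348 = 0.35096
Under exogeneity and monotonicity, PNS = p₁ − p₀.
PNS = 0.57115 − 0.35096 = 0.22019

PNS ≈ 0.220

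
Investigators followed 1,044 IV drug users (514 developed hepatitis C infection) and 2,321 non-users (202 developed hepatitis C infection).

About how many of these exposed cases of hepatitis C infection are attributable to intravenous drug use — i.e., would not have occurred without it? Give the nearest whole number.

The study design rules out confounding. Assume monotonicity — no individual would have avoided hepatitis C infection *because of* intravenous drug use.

p₁ = P(outcome | exposed) = 514/1044 = 0.49234
p₀ = P(outcome | unexposed) = 202/2321 = 0.087031
PN = (p₁ − p₀)/p₁ = (0.49234 − 0.087031) / 0.49234 ≈ 0.82323.
Attributable cases ≈ PN × (exposed cases) = 0.82323 × 514 ≈ 423.14.

about 423 cases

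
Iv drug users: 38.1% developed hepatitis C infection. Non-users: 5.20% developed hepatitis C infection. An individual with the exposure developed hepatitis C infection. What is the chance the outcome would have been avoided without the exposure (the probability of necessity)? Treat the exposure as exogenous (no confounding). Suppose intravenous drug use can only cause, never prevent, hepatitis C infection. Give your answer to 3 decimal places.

p₁ = 0.381, p₀ = 0.052.
Under exogeneity and monotonicity, PN = (p₁ − p₀) / p₁.
PN = (0.381 − 0.052) / 0.381 = 0.329 / 0.381 ≈ 0.8635

PN ≈ 0.864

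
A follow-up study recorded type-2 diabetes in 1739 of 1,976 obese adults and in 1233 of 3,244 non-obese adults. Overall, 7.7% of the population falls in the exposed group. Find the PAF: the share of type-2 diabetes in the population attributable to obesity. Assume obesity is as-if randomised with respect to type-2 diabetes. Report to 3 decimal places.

p₁ = P(outcome | exposed) = 1739/1976 = 0.88006
p₀ = P(outcome | unexposed) = 1233/3244 = 0.38009
Overall risk P(Y=1) = π·p₁ + (1−π)·p₀ = 0.077×0.88006 + 0.923×0.38009 = 0.41858.
Under exogeneity, PAF = [P(Y=1) − p₀] / P(Y=1).
PAF = (0.41858 − 0.38009) / 0.41858 ≈ 0.0920

PAF ≈ 0.092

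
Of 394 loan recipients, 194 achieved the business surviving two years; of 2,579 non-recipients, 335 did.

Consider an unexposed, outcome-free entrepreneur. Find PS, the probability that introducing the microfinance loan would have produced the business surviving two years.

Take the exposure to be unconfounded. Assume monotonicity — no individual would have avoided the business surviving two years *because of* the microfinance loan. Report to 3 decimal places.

p₁ = P(outcome | exposed) = 194/394 = 0.49239
p₀ = P(outcome | unexposed) = 335/2579 = 0.1299
Under exogeneity and monotonicity, PS = (p₁ − p₀) / (1 − p₀).
PS = (0.49239 − 0.1299) / (1 − 0.1299) = 0.36249 / 0.8701 ≈ 0.4166

PS ≈ 0.417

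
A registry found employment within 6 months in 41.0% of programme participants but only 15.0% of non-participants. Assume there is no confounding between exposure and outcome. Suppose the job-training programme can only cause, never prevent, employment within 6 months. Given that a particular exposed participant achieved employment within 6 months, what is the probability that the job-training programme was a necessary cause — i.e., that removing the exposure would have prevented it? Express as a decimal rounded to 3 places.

PN ≈ 0.634

p₁ = 0.41, p₀ = 0.15.
Under exogeneity and monotonicity, PN = (p₁ − p₀) / p₁.
PN = (0.41 − 0.15) / 0.41 = 0.26 / 0.41 ≈ 0.6341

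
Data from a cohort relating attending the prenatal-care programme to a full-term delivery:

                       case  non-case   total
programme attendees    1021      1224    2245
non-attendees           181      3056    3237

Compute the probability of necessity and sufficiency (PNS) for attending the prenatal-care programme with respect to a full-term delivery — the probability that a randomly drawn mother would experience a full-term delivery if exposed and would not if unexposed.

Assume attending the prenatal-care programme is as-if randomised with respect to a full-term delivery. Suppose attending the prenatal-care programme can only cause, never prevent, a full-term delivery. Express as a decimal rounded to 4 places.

p₁ = P(outcome | exposed) = 1021/2245 = 0.45479
p₀ = P(outcome | unexposed) = 181/3237 = 0.055916
Under exogeneity and monotonicity, PNS = p₁ − p₀.
PNS = 0.45479 − 0.055916 = 0.39887

PNS ≈ 0.3989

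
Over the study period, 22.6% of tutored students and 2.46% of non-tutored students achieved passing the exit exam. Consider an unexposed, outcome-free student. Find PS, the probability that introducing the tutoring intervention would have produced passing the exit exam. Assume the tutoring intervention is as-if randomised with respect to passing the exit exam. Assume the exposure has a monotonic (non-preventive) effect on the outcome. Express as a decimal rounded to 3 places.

PS ≈ 0.206

p₁ = 0.226, p₀ = 0.0246.
Under exogeneity and monotonicity, PS = (p₁ − p₀) / (1 − p₀).
PS = (0.226 − 0.0246) / (1 − 0.0246) = 0.2014 / 0.9754 ≈ 0.2065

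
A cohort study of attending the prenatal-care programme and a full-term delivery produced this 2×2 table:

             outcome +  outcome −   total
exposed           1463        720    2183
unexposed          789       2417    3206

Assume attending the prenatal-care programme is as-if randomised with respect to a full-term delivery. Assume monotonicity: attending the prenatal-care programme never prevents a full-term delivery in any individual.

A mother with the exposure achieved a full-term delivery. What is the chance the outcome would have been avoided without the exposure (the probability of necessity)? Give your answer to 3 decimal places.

PN ≈ 0.633

p₁ = P(outcome | exposed) = 1463/2183 = 0.67018
p₀ = P(outcome | unexposed) = 789/3206 = 0.2461
Under exogeneity and monotonicity, PN = (p₁ − p₀)/p₁.
PN = (0.67018 − 0.2461) / 0.67018 ≈ 0.6328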